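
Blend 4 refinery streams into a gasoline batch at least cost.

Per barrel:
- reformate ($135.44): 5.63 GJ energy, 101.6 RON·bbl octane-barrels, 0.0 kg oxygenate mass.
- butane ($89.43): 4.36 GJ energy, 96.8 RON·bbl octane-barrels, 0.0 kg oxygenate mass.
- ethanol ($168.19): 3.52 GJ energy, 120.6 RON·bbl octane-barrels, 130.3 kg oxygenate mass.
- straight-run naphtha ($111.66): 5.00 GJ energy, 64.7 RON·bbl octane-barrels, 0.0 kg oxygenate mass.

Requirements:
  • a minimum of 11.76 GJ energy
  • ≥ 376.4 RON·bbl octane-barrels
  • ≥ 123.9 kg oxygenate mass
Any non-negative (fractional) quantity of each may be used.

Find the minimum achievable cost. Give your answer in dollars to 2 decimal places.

$401.73

This is a linear program. Let x1 = barrels of reformate, x2 = barrels of butane, x3 = barrels of ethanol, x4 = barrels of straight-run naphtha.
Minimize 135.44x1 + 89.43x2 + 168.19x3 + 111.66x4 s.t.:
  5.63x1 + 4.36x2 + 3.52x3 + 5x4 ≥ 11.76   (energy)
  101.6x1 + 96.8x2 + 120.6x3 + 64.7x4 ≥ 376.4   (octane-barrels)
  130.3x3 ≥ 123.9   (oxygenate mass)
  x1, x2, x3, x4 ≥ 0.
At the optimum only butane, ethanol are positive (reformate, straight-run naphtha = 0). There the octane-barrels and oxygenate mass constraints are tight.
Optimal quantities: butane = 2.7038 barrels, ethanol = 0.95088 barrels.
Cost = 89.43·2.7038 + 168.19·0.95088 = 401.7293.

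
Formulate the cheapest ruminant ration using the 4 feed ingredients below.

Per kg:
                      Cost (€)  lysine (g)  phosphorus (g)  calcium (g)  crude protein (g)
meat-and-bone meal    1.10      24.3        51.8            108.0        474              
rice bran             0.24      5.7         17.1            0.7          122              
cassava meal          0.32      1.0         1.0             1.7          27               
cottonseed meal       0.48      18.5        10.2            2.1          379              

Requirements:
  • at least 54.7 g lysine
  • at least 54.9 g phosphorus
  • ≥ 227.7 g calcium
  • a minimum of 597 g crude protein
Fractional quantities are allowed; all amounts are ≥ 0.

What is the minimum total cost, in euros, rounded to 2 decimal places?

€2.41

Let x1 = kg of meat-and-bone meal, x2 = kg of rice bran, x3 = kg of cassava meal, x4 = kg of cottonseed meal.
min 1.1x1 + 0.24x2 + 0.32x3 + 0.48x4 s.t.:
  24.3x1 + 5.7x2 + 1x3 + 18.5x4 ≥ 54.7   (lysine)
  51.8x1 + 17.1x2 + 1x3 + 10.2x4 ≥ 54.9   (phosphorus)
  108x1 + 0.7x2 + 1.7x3 + 2.1x4 ≥ 227.7   (calcium)
  474x1 + 122x2 + 27x3 + 379x4 ≥ 597   (crude protein)
  x1, x2, x3, x4 ≥ 0.
At the optimum only meat-and-bone meal, cottonseed meal are positive (rice bran, cassava meal = 0). The lysine and calcium requirements are met with equality.
Optimal quantities: meat-and-bone meal = 2.105 kg, cottonseed meal = 0.1923 kg.
Cost = 1.1·2.105 + 0.48·0.1923 = 2.4078.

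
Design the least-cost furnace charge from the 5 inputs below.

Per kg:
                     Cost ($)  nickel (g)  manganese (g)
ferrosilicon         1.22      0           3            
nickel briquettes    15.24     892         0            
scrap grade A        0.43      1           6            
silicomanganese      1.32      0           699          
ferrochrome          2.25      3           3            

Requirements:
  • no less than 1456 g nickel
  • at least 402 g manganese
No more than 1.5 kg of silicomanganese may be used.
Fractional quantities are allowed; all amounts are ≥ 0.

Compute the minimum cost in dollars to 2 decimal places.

$25.64

Let x1 = kg of ferrosilicon, x2 = kg of nickel briquettes, x3 = kg of scrap grade A, x4 = kg of silicomanganese, x5 = kg of ferrochrome.
Minimise 1.22x1 + 15.24x2 + 0.43x3 + 1.32x4 + 2.25x5 s.t.:
  892x2 + 1x3 + 3x5 ≥ 1456   (nickel)
  3x1 + 6x3 + 699x4 + 3x5 ≥ 402   (manganese)
  x4 ≤ 1.5
  x1, x2, x3, x4, x5 ≥ 0.
The optimal basis is {nickel briquettes, silicomanganese}; ferrosilicon, scrap grade A, ferrochrome drop out. The nickel and manganese requirements are met with equality.
Solving gives x2 = 1.6323, x4 = 0.57511.
Objective = 15.24·1.6323 + 1.32·0.57511 = 25.6354.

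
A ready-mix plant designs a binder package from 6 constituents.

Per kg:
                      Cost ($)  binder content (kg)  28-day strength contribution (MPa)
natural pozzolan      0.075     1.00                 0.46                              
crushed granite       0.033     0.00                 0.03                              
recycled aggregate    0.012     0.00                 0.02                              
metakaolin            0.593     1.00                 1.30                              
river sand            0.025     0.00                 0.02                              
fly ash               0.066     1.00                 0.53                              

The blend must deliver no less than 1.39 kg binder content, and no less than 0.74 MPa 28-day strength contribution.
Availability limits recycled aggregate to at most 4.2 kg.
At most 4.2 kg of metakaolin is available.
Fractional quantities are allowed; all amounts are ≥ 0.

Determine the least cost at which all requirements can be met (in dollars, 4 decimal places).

$0.0922

This is a linear program. Let x1 = kg of natural pozzolan, x2 = kg of crushed granite, x3 = kg of recycled aggregate, x4 = kg of metakaolin, x5 = kg of river sand, x6 = kg of fly ash.
min 0.075x1 + 0.033x2 + 0.012x3 + 0.593x4 + 0.025x5 + 0.066x6 s.t.:
  1x1 + 1x4 + 1x6 ≥ 1.39   (binder content)
  0.46x1 + 0.03x2 + 0.02x3 + 1.3x4 + 0.02x5 + 0.53x6 ≥ 0.74   (28-day strength contribution)
  x3 ≤ 4.2
  x4 ≤ 4.2
  x1, x2, x3, x4, x5, x6 ≥ 0.
The cheapest feasible vertex uses only fly ash; natural pozzolan, crushed granite, recycled aggregate, metakaolin, river sand are not used. Binding constraint: 28-day strength contribution.
So fly ash = 1.39623 kg.
Total cost: 0.066·1.39623 = 0.092151.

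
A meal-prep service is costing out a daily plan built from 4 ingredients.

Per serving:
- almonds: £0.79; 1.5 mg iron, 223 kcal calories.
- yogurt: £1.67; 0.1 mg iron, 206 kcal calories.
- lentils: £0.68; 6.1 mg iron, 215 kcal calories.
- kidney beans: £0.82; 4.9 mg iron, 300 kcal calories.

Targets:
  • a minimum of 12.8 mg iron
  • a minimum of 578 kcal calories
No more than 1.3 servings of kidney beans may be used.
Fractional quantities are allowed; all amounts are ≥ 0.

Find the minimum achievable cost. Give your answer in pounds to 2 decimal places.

£1.70

Set it up as a linear program. Let x1 = servings of almonds, x2 = servings of yogurt, x3 = servings of lentils, x4 = servings of kidney beans.
Minimise 0.79x1 + 1.67x2 + 0.68x3 + 0.82x4 subject to:
  1.5x1 + 0.1x2 + 6.1x3 + 4.9x4 ≥ 12.8   (iron)
  223x1 + 206x2 + 215x3 + 300x4 ≥ 578   (calories)
  x4 ≤ 1.3
  x1, x2, x3, x4 ≥ 0.
The minimum-cost mix takes nothing from almonds, yogurt — only lentils, kidney beans. The iron and calories requirements are met with equality.
That vertex is x3 = 1.298, x4 = 0.9965.
Cost = 0.68·1.298 + 0.82·0.9965 = 1.6998.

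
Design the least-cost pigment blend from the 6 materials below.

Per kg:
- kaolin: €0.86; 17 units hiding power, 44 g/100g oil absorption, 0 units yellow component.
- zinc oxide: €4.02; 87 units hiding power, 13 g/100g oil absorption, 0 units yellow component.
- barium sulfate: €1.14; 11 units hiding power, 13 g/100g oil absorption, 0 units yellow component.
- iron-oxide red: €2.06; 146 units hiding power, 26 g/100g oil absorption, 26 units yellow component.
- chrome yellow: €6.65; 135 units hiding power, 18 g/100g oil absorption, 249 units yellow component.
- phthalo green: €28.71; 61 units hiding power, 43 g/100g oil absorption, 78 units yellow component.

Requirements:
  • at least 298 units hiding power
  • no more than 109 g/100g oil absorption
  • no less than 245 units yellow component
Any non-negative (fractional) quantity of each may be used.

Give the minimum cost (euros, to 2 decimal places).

Set it up as a linear program. Let x1 = kg of kaolin, x2 = kg of zinc oxide, x3 = kg of barium sulfate, x4 = kg of iron-oxide red, x5 = kg of chrome yellow, x6 = kg of phthalo green.
Minimise 0.86x1 + 4.02x2 + 1.14x3 + 2.06x4 + 6.65x5 + 28.71x6 subject to:
  17x1 + 87x2 + 11x3 + 146x4 + 135x5 + 61x6 ≥ 298   (hiding power)
  44x1 + 13x2 + 13x3 + 26x4 + 18x5 + 43x6 ≤ 109   (oil absorption)
  26x4 + 249x5 + 78x6 ≥ 245   (yellow component)
  x1, x2, x3, x4, x5, x6 ≥ 0.
The optimal basis is {iron-oxide red, chrome yellow}; kaolin, zinc oxide, barium sulfate, phthalo green drop out. Binding constraints: hiding power and yellow component.
Solving gives x4 = 1.252, x5 = 0.8532.
Cost = 2.06·1.252 + 6.65·0.8532 = 8.2529.

€8.25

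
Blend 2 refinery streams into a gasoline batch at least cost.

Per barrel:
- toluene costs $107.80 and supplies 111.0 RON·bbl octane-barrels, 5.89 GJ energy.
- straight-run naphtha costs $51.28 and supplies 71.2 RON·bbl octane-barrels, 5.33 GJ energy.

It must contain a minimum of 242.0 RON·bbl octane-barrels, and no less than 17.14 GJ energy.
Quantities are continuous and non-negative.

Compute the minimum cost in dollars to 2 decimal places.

This is a linear program. Let x1 = barrels of toluene, x2 = barrels of straight-run naphtha.
Minimize 107.8x1 + 51.28x2 with:
  111x1 + 71.2x2 ≥ 242   (octane-barrels)
  5.89x1 + 5.33x2 ≥ 17.14   (energy)
  x1, x2 ≥ 0.
At the optimum only straight-run naphtha is positive (toluene = 0). Binding constraint: octane-barrels.
That vertex is x2 = 3.39888.
Hence cost = 51.28·3.39888 = $174.2946.

$174.29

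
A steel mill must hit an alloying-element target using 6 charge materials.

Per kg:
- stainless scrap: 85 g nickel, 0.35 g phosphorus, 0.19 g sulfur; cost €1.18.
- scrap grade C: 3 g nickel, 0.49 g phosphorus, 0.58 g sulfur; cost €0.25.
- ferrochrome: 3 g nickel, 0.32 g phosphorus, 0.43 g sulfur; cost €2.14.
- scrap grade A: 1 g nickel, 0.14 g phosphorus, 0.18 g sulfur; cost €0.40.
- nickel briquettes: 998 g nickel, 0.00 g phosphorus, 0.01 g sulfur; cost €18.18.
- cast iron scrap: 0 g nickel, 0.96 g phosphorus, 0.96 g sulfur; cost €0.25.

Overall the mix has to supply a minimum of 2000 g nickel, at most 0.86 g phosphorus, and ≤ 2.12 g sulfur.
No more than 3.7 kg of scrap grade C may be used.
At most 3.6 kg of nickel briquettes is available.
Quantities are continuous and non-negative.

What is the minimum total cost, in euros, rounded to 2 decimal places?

€35.53

Let x1 = kg of stainless scrap, x2 = kg of scrap grade C, x3 = kg of ferrochrome, x4 = kg of scrap grade A, x5 = kg of nickel briquettes, x6 = kg of cast iron scrap.
Minimize 1.18x1 + 0.25x2 + 2.14x3 + 0.4x4 + 18.18x5 + 0.25x6 s.t.:
  85x1 + 3x2 + 3x3 + 1x4 + 998x5 ≥ 2000   (nickel)
  0.35x1 + 0.49x2 + 0.32x3 + 0.14x4 + 0.96x6 ≤ 0.86   (phosphorus)
  0.19x1 + 0.58x2 + 0.43x3 + 0.18x4 + 0.01x5 + 0.96x6 ≤ 2.12   (sulfur)
  x2 ≤ 3.7
  x5 ≤ 3.6
  x1, x2, x3, x4, x5, x6 ≥ 0.
At the optimum only stainless scrap, nickel briquettes are positive (scrap grade C, ferrochrome, scrap grade A, cast iron scrap = 0). The nickel and phosphorus requirements are met with equality.
That vertex is x1 = 2.457, x5 = 1.795.
Total cost: 1.18·2.457 + 18.18·1.795 = 35.5324.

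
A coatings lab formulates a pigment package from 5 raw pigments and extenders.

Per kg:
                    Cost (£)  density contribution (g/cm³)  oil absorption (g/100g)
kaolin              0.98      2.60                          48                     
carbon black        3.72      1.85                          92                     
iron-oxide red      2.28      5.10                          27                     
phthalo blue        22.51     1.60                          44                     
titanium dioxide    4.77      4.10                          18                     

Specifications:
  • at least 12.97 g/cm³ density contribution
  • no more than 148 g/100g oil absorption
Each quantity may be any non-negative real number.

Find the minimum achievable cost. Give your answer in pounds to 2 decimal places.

Let x1 = kg of kaolin, x2 = kg of carbon black, x3 = kg of iron-oxide red, x4 = kg of phthalo blue, x5 = kg of titanium dioxide.
Minimise 0.98x1 + 3.72x2 + 2.28x3 + 22.51x4 + 4.77x5 s.t.:
  2.6x1 + 1.85x2 + 5.1x3 + 1.6x4 + 4.1x5 ≥ 12.97   (density contribution)
  48x1 + 92x2 + 27x3 + 44x4 + 18x5 ≤ 148   (oil absorption)
  x1, x2, x3, x4, x5 ≥ 0.
The minimum-cost mix takes nothing from carbon black, phthalo blue, titanium dioxide — only kaolin, iron-oxide red. Binding constraints: density contribution and oil absorption.
Optimal quantities: kaolin = 2.317 kg, iron-oxide red = 1.362 kg.
Total cost: 0.98·2.317 + 2.28·1.362 = 5.3760.

£5.38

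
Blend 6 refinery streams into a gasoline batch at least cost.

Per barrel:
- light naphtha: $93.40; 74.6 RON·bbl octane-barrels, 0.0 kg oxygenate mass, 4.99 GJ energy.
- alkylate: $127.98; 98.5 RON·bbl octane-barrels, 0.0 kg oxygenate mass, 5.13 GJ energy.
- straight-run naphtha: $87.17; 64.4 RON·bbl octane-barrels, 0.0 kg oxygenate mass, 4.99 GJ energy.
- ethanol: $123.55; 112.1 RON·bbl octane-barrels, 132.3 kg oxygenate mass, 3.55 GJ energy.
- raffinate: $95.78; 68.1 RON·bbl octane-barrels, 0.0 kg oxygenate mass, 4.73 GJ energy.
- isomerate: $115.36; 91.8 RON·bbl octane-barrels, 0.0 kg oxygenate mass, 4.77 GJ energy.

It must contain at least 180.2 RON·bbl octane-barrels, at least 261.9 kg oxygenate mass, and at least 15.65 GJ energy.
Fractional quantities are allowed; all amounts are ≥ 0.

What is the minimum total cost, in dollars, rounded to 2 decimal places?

$395.20

Let x1 = barrels of light naphtha, x2 = barrels of alkylate, x3 = barrels of straight-run naphtha, x4 = barrels of ethanol, x5 = barrels of raffinate, x6 = barrels of isomerate.
Minimise 93.4x1 + 127.98x2 + 87.17x3 + 123.55x4 + 95.78x5 + 115.36x6 s.t.:
  74.6x1 + 98.5x2 + 64.4x3 + 112.1x4 + 68.1x5 + 91.8x6 ≥ 180.2   (octane-barrels)
  132.3x4 ≥ 261.9   (oxygenate mass)
  4.99x1 + 5.13x2 + 4.99x3 + 3.55x4 + 4.73x5 + 4.77x6 ≥ 15.65   (energy)
  x1, x2, x3, x4, x5, x6 ≥ 0.
At the optimum only straight-run naphtha, ethanol are positive (light naphtha, alkylate, raffinate, isomerate = 0). There the oxygenate mass and energy constraints are tight.
Optimal quantities: straight-run naphtha = 1.7279 barrels, ethanol = 1.9796 barrels.
Hence cost = 87.17·1.7279 + 123.55·1.9796 = $395.2006.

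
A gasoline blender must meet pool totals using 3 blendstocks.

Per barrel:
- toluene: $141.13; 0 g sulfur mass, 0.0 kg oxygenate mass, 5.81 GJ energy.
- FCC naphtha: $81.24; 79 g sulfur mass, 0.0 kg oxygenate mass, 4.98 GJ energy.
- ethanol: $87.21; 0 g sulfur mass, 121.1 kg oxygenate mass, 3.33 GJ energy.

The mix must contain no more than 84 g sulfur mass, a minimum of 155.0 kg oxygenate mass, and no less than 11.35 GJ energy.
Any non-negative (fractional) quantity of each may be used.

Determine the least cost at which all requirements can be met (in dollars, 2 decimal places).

$241.55

This is a linear program. Let x1 = barrels of toluene, x2 = barrels of FCC naphtha, x3 = barrels of ethanol.
Minimise 141.13x1 + 81.24x2 + 87.21x3 s.t.:
  79x2 ≤ 84   (sulfur mass)
  121.1x3 ≥ 155   (oxygenate mass)
  5.81x1 + 4.98x2 + 3.33x3 ≥ 11.35   (energy)
  x1, x2, x3 ≥ 0.
All 3 inputs are positive at the optimum. There the sulfur mass, oxygenate mass, energy constraints are tight.
Solving gives x1 = 0.30854, x2 = 1.0633, x3 = 1.2799.
Cost = 141.13·0.30854 + 81.24·1.0633 + 87.21·1.2799 = 241.5468.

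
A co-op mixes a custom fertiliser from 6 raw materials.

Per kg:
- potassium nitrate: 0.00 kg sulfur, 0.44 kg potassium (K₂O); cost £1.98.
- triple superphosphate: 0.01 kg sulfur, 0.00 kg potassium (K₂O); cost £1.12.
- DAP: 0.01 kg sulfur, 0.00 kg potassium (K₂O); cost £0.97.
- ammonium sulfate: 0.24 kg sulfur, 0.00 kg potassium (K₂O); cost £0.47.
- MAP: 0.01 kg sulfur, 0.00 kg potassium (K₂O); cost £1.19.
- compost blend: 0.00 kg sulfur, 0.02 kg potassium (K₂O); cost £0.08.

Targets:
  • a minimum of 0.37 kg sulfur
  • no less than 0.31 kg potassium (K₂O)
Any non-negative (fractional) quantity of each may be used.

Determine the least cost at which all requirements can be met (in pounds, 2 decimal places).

£1.96

Treat it as an LP. Let x1 = kg of potassium nitrate, x2 = kg of triple superphosphate, x3 = kg of DAP, x4 = kg of ammonium sulfate, x5 = kg of MAP, x6 = kg of compost blend.
Minimise 1.98x1 + 1.12x2 + 0.97x3 + 0.47x4 + 1.19x5 + 0.08x6 with:
  0.01x2 + 0.01x3 + 0.24x4 + 0.01x5 ≥ 0.37   (sulfur)
  0.44x1 + 0.02x6 ≥ 0.31   (potassium (K₂O))
  x1, x2, x3, x4, x5, x6 ≥ 0.
The cheapest feasible vertex uses only ammonium sulfate, compost blend; potassium nitrate, triple superphosphate, DAP, MAP are not used. The sulfur and potassium (K₂O) requirements are met with equality.
So ammonium sulfate = 1.542 kg, compost blend = 15.5 kg.
Objective = 0.47·1.542 + 0.08·15.5 = 1.9647.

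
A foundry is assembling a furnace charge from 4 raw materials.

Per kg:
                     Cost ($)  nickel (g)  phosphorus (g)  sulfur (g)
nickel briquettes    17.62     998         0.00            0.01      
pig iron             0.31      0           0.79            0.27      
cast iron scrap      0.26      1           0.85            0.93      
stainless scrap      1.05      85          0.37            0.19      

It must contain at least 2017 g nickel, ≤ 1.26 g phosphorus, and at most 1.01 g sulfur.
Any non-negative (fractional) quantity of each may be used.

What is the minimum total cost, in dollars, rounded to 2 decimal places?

Let x1 = kg of nickel briquettes, x2 = kg of pig iron, x3 = kg of cast iron scrap, x4 = kg of stainless scrap.
min 17.62x1 + 0.31x2 + 0.26x3 + 1.05x4 s.t.:
  998x1 + 1x3 + 85x4 ≥ 2017   (nickel)
  0.79x2 + 0.85x3 + 0.37x4 ≤ 1.26   (phosphorus)
  0.01x1 + 0.27x2 + 0.93x3 + 0.19x4 ≤ 1.01   (sulfur)
  x1, x2, x3, x4 ≥ 0.
The cheapest feasible vertex uses only nickel briquettes, stainless scrap; pig iron, cast iron scrap are not used. Binding constraints: nickel and phosphorus.
So nickel briquettes = 1.731 kg, stainless scrap = 3.405 kg.
Total cost: 17.62·1.731 + 1.05·3.405 = 34.0755.

$34.08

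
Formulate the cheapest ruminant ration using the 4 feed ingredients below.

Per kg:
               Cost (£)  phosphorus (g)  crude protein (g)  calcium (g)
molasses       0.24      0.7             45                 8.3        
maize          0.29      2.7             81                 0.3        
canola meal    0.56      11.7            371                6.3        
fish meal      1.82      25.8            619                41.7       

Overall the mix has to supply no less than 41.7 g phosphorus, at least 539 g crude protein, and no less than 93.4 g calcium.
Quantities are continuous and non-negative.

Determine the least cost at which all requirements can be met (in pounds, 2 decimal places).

£3.63

Let x1 = kg of molasses, x2 = kg of maize, x3 = kg of canola meal, x4 = kg of fish meal.
Minimise 0.24x1 + 0.29x2 + 0.56x3 + 1.82x4 subject to:
  0.7x1 + 2.7x2 + 11.7x3 + 25.8x4 ≥ 41.7   (phosphorus)
  45x1 + 81x2 + 371x3 + 619x4 ≥ 539   (crude protein)
  8.3x1 + 0.3x2 + 6.3x3 + 41.7x4 ≥ 93.4   (calcium)
  x1, x2, x3, x4 ≥ 0.
The optimal basis is {molasses, fish meal}; maize, canola meal drop out. The phosphorus and calcium requirements are met with equality.
So molasses = 3.627 kg, fish meal = 1.518 kg.
Total cost: 0.24·3.627 + 1.82·1.518 = 3.6332.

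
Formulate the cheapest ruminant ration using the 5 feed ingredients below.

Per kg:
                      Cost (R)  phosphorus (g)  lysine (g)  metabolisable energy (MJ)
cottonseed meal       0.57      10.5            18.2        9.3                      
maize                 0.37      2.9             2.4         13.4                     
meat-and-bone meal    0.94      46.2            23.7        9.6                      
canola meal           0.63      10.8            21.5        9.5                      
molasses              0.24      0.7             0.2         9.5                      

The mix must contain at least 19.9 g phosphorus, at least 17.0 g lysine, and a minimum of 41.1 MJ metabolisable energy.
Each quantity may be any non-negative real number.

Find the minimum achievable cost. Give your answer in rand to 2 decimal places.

R1.37

This is a linear program. Let x1 = kg of cottonseed meal, x2 = kg of maize, x3 = kg of meat-and-bone meal, x4 = kg of canola meal, x5 = kg of molasses.
Minimise 0.57x1 + 0.37x2 + 0.94x3 + 0.63x4 + 0.24x5 s.t.:
  10.5x1 + 2.9x2 + 46.2x3 + 10.8x4 + 0.7x5 ≥ 19.9   (phosphorus)
  18.2x1 + 2.4x2 + 23.7x3 + 21.5x4 + 0.2x5 ≥ 17   (lysine)
  9.3x1 + 13.4x2 + 9.6x3 + 9.5x4 + 9.5x5 ≥ 41.1   (metabolisable energy)
  x1, x2, x3, x4, x5 ≥ 0.
The cheapest feasible vertex uses only cottonseed meal, maize, meat-and-bone meal; canola meal, molasses are not used. Binding constraints: phosphorus, lysine, metabolisable energy.
So cottonseed meal = 0.3377 kg, maize = 2.701 kg, meat-and-bone meal = 0.1845 kg.
Cost = 0.57·0.3377 + 0.37·2.701 + 0.94·0.1845 = 1.3653.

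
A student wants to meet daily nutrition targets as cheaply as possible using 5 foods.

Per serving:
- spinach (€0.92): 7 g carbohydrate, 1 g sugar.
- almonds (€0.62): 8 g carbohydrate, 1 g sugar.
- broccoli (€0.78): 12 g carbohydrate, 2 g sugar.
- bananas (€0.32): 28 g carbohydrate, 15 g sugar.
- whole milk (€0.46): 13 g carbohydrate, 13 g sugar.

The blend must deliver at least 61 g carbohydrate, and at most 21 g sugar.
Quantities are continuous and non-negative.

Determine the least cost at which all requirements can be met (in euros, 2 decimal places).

€2.39

Let x1 = servings of spinach, x2 = servings of almonds, x3 = servings of broccoli, x4 = servings of bananas, x5 = servings of whole milk.
min 0.92x1 + 0.62x2 + 0.78x3 + 0.32x4 + 0.46x5 with:
  7x1 + 8x2 + 12x3 + 28x4 + 13x5 ≥ 61   (carbohydrate)
  1x1 + 1x2 + 2x3 + 15x4 + 13x5 ≤ 21   (sugar)
  x1, x2, x3, x4, x5 ≥ 0.
The optimal basis is {broccoli, bananas}; spinach, almonds, whole milk drop out. Binding constraints: carbohydrate and sugar.
So broccoli = 2.637 servings, bananas = 1.048 servings.
Objective = 0.78·2.637 + 0.32·1.048 = 2.3922.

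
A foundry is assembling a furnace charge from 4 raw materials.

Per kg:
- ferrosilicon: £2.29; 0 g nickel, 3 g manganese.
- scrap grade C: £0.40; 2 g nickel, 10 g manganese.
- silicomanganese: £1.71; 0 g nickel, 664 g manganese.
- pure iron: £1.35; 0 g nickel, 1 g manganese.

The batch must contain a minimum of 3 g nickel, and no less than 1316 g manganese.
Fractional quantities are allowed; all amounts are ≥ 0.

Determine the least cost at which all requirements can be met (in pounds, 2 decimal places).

Let x1 = kg of ferrosilicon, x2 = kg of scrap grade C, x3 = kg of silicomanganese, x4 = kg of pure iron.
Minimize 2.29x1 + 0.4x2 + 1.71x3 + 1.35x4 subject to:
  2x2 ≥ 3   (nickel)
  3x1 + 10x2 + 664x3 + 1x4 ≥ 1316   (manganese)
  x1, x2, x3, x4 ≥ 0.
The optimal basis is {scrap grade C, silicomanganese}; ferrosilicon, pure iron drop out. The nickel and manganese requirements are met with equality.
So scrap grade C = 1.5 kg, silicomanganese = 1.959 kg.
Objective = 0.4·1.5 + 1.71·1.959 = 3.9499.

£3.95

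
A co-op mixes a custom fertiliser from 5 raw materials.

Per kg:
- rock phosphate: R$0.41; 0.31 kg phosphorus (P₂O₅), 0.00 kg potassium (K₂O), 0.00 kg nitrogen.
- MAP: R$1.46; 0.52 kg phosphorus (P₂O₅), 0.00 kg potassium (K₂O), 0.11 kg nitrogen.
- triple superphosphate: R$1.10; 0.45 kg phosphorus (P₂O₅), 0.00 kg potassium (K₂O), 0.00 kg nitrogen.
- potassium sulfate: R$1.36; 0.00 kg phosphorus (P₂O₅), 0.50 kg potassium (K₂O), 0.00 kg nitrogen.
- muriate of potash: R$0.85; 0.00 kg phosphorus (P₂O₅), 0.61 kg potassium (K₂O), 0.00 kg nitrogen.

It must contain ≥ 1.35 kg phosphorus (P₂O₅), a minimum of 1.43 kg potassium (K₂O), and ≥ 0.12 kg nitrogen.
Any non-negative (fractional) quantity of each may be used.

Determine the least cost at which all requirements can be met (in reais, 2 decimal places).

R$4.62

This is a linear program. Let x1 = kg of rock phosphate, x2 = kg of MAP, x3 = kg of triple superphosphate, x4 = kg of potassium sulfate, x5 = kg of muriate of potash.
Minimize 0.41x1 + 1.46x2 + 1.1x3 + 1.36x4 + 0.85x5 subject to:
  0.31x1 + 0.52x2 + 0.45x3 ≥ 1.35   (phosphorus (P₂O₅))
  0.5x4 + 0.61x5 ≥ 1.43   (potassium (K₂O))
  0.11x2 ≥ 0.12   (nitrogen)
  x1, x2, x3, x4, x5 ≥ 0.
The cheapest feasible vertex uses only rock phosphate, MAP, muriate of potash; triple superphosphate, potassium sulfate are not used. There the phosphorus (P₂O₅), potassium (K₂O), nitrogen constraints are tight.
Optimal quantities: rock phosphate = 2.525 kg, MAP = 1.091 kg, muriate of potash = 2.344 kg.
Hence cost = 0.41·2.525 + 1.46·1.091 + 0.85·2.344 = R$4.6205.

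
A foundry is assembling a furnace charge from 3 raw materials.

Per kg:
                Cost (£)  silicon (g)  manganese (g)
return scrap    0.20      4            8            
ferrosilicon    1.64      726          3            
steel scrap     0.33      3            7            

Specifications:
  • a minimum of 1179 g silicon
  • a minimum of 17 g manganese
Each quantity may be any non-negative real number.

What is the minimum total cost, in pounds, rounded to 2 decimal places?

Set it up as a linear program. Let x1 = kg of return scrap, x2 = kg of ferrosilicon, x3 = kg of steel scrap.
min 0.2x1 + 1.64x2 + 0.33x3 s.t.:
  4x1 + 726x2 + 3x3 ≥ 1179   (silicon)
  8x1 + 3x2 + 7x3 ≥ 17   (manganese)
  x1, x2, x3 ≥ 0.
At the optimum only return scrap, ferrosilicon are positive (steel scrap = 0). There the silicon and manganese constraints are tight.
So return scrap = 1.519 kg, ferrosilicon = 1.616 kg.
Objective = 0.2·1.519 + 1.64·1.616 = 2.9540.

£2.95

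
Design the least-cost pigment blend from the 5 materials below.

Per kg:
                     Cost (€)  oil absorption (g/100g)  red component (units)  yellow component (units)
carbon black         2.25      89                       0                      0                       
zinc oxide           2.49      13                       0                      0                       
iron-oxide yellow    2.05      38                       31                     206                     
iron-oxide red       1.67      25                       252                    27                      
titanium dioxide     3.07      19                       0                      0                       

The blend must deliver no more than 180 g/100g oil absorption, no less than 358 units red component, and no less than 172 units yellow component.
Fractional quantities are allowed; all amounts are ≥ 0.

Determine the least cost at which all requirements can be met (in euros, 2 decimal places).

Let x1 = kg of carbon black, x2 = kg of zinc oxide, x3 = kg of iron-oxide yellow, x4 = kg of iron-oxide red, x5 = kg of titanium dioxide.
Minimise 2.25x1 + 2.49x2 + 2.05x3 + 1.67x4 + 3.07x5 s.t.:
  89x1 + 13x2 + 38x3 + 25x4 + 19x5 ≤ 180   (oil absorption)
  31x3 + 252x4 ≥ 358   (red component)
  206x3 + 27x4 ≥ 172   (yellow component)
  x1, x2, x3, x4, x5 ≥ 0.
At the optimum only iron-oxide yellow, iron-oxide red are positive (carbon black, zinc oxide, titanium dioxide = 0). There the red component and yellow component constraints are tight.
Solving gives x3 = 0.6594, x4 = 1.34.
Cost = 2.05·0.6594 + 1.67·1.34 = 3.5896.

€3.59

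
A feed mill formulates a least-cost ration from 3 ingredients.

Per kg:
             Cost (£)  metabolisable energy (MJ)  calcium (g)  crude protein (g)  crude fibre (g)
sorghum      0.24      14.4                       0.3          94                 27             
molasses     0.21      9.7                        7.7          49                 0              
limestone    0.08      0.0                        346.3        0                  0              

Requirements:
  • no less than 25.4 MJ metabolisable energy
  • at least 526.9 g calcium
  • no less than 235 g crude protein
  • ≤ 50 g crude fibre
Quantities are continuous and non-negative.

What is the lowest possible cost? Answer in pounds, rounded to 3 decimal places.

£0.825

Let x1 = kg of sorghum, x2 = kg of molasses, x3 = kg of limestone.
min 0.24x1 + 0.21x2 + 0.08x3 with:
  14.4x1 + 9.7x2 ≥ 25.4   (metabolisable energy)
  0.3x1 + 7.7x2 + 346.3x3 ≥ 526.9   (calcium)
  94x1 + 49x2 ≥ 235   (crude protein)
  27x1 ≤ 50   (crude fibre)
  x1, x2, x3 ≥ 0.
All 3 inputs are positive at the optimum. The calcium, crude protein, crude fibre requirements are met with equality.
So sorghum = 1.852 kg, molasses = 1.243 kg, limestone = 1.492 kg.
Cost = 0.24·1.852 + 0.21·1.243 + 0.08·1.492 = 0.82487.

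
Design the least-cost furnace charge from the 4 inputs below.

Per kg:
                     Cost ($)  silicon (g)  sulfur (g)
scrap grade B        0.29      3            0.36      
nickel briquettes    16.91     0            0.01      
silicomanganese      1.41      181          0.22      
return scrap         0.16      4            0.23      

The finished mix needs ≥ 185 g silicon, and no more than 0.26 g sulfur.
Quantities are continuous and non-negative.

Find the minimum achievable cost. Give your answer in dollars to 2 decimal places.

Treat it as an LP. Let x1 = kg of scrap grade B, x2 = kg of nickel briquettes, x3 = kg of silicomanganese, x4 = kg of return scrap.
Minimise 0.29x1 + 16.91x2 + 1.41x3 + 0.16x4 s.t.:
  3x1 + 181x3 + 4x4 ≥ 185   (silicon)
  0.36x1 + 0.01x2 + 0.22x3 + 0.23x4 ≤ 0.26   (sulfur)
  x1, x2, x3, x4 ≥ 0.
The optimal basis is {silicomanganese}; scrap grade B, nickel briquettes, return scrap drop out. The silicon requirement is met with equality.
So silicomanganese = 1.022 kg.
Cost = 1.41·1.022 = 1.4410.

$1.44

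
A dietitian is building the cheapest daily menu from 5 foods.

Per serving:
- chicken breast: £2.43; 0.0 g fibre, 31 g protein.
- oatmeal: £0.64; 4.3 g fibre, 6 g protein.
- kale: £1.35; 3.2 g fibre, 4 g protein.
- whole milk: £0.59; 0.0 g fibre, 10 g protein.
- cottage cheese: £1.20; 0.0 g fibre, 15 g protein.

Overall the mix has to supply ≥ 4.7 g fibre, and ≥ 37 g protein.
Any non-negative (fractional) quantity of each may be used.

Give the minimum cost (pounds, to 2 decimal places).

Let x1 = servings of chicken breast, x2 = servings of oatmeal, x3 = servings of kale, x4 = servings of whole milk, x5 = servings of cottage cheese.
Minimise 2.43x1 + 0.64x2 + 1.35x3 + 0.59x4 + 1.2x5 s.t.:
  4.3x2 + 3.2x3 ≥ 4.7   (fibre)
  31x1 + 6x2 + 4x3 + 10x4 + 15x5 ≥ 37   (protein)
  x1, x2, x3, x4, x5 ≥ 0.
At the optimum only oatmeal, whole milk are positive (chicken breast, kale, cottage cheese = 0). Binding constraints: fibre and protein.
Optimal quantities: oatmeal = 1.093 servings, whole milk = 3.044 servings.
Objective = 0.64·1.093 + 0.59·3.044 = 2.4955.

£2.50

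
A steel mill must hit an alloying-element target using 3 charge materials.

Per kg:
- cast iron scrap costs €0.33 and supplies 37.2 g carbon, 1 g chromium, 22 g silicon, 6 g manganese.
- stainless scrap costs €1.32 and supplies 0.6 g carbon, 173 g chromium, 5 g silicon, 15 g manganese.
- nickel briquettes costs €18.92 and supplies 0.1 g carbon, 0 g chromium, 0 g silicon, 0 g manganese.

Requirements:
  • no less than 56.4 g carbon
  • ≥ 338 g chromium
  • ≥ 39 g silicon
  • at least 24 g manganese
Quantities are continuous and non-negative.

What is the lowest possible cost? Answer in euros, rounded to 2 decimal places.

Treat it as an LP. Let x1 = kg of cast iron scrap, x2 = kg of stainless scrap, x3 = kg of nickel briquettes.
Minimise 0.33x1 + 1.32x2 + 18.92x3 with:
  37.2x1 + 0.6x2 + 0.1x3 ≥ 56.4   (carbon)
  1x1 + 173x2 ≥ 338   (chromium)
  22x1 + 5x2 ≥ 39   (silicon)
  6x1 + 15x2 ≥ 24   (manganese)
  x1, x2, x3 ≥ 0.
The minimum-cost mix takes nothing from nickel briquettes — only cast iron scrap, stainless scrap. The carbon and chromium requirements are met with equality.
So cast iron scrap = 1.485 kg, stainless scrap = 1.945 kg.
Hence cost = 0.33·1.485 + 1.32·1.945 = €3.0575.

€3.06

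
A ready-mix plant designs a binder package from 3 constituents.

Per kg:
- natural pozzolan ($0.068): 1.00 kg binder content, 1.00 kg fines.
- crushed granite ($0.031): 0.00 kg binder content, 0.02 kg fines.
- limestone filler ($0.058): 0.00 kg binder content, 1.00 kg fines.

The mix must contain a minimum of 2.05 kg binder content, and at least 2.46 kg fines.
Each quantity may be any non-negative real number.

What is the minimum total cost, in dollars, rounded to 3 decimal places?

$0.163

Treat it as an LP. Let x1 = kg of natural pozzolan, x2 = kg of crushed granite, x3 = kg of limestone filler.
min 0.068x1 + 0.031x2 + 0.058x3 with:
  1x1 ≥ 2.05   (binder content)
  1x1 + 0.02x2 + 1x3 ≥ 2.46   (fines)
  x1, x2, x3 ≥ 0.
The optimal basis is {natural pozzolan, limestone filler}; crushed granite drops out. There the binder content and fines constraints are tight.
That vertex is x1 = 2.05, x3 = 0.41.
Total cost: 0.068·2.05 + 0.058·0.41 = 0.16318.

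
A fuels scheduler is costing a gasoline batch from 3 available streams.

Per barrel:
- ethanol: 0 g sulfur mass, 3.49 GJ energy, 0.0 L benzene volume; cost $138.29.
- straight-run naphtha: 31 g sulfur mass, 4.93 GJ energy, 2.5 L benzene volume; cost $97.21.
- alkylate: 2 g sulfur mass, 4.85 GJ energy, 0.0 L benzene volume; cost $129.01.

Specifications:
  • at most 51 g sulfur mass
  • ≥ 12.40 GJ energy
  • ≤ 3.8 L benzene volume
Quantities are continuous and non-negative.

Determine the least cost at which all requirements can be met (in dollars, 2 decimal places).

Let x1 = barrels of ethanol, x2 = barrels of straight-run naphtha, x3 = barrels of alkylate.
min 138.29x1 + 97.21x2 + 129.01x3 s.t.:
  31x2 + 2x3 ≤ 51   (sulfur mass)
  3.49x1 + 4.93x2 + 4.85x3 ≥ 12.4   (energy)
  2.5x2 ≤ 3.8   (benzene volume)
  x1, x2, x3 ≥ 0.
The optimal basis is {straight-run naphtha, alkylate}; ethanol drops out. The energy and benzene volume requirements are met with equality.
Optimal quantities: straight-run naphtha = 1.52 barrels, alkylate = 1.0116 barrels.
Hence cost = 97.21·1.52 + 129.01·1.0116 = $278.2657.

$278.27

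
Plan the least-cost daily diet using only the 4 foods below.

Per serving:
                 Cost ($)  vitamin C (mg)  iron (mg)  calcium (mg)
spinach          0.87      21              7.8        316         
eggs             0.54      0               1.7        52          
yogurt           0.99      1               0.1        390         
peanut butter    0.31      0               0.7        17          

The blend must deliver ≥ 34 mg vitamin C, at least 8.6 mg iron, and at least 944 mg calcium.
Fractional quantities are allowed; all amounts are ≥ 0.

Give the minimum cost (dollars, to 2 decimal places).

Treat it as an LP. Let x1 = servings of spinach, x2 = servings of eggs, x3 = servings of yogurt, x4 = servings of peanut butter.
Minimise 0.87x1 + 0.54x2 + 0.99x3 + 0.31x4 s.t.:
  21x1 + 1x3 ≥ 34   (vitamin C)
  7.8x1 + 1.7x2 + 0.1x3 + 0.7x4 ≥ 8.6   (iron)
  316x1 + 52x2 + 390x3 + 17x4 ≥ 944   (calcium)
  x1, x2, x3, x4 ≥ 0.
The optimal basis is {spinach, yogurt}; eggs, peanut butter drop out. The vitamin C and calcium requirements are met with equality.
Solving gives x1 = 1.564, x3 = 1.153.
Total cost: 0.87·1.564 + 0.99·1.153 = 2.5022.

$2.50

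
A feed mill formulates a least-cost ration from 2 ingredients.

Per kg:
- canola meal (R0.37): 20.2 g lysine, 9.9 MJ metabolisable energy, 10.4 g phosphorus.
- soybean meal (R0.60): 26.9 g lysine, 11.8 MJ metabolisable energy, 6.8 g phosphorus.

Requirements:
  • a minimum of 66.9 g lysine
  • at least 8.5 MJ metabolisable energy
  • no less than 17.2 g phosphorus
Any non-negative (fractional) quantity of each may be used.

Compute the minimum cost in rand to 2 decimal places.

R1.23

This is a linear program. Let x1 = kg of canola meal, x2 = kg of soybean meal.
Minimize 0.37x1 + 0.6x2 with:
  20.2x1 + 26.9x2 ≥ 66.9   (lysine)
  9.9x1 + 11.8x2 ≥ 8.5   (metabolisable energy)
  10.4x1 + 6.8x2 ≥ 17.2   (phosphorus)
  x1, x2 ≥ 0.
The optimal basis is {canola meal}; soybean meal drops out. There the lysine constraint is tight.
So canola meal = 3.312 kg.
Cost = 0.37·3.312 = 1.2254.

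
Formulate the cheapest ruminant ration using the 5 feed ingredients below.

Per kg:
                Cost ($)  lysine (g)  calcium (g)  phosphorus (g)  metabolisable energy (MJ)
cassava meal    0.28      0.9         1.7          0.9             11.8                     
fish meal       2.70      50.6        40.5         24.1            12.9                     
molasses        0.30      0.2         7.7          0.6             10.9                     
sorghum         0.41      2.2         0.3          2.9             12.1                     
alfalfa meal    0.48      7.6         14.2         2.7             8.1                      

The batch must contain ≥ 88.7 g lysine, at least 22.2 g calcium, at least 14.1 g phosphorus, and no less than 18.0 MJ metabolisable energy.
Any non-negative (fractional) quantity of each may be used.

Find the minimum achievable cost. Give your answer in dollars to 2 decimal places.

Let x1 = kg of cassava meal, x2 = kg of fish meal, x3 = kg of molasses, x4 = kg of sorghum, x5 = kg of alfalfa meal.
min 0.28x1 + 2.7x2 + 0.3x3 + 0.41x4 + 0.48x5 subject to:
  0.9x1 + 50.6x2 + 0.2x3 + 2.2x4 + 7.6x5 ≥ 88.7   (lysine)
  1.7x1 + 40.5x2 + 7.7x3 + 0.3x4 + 14.2x5 ≥ 22.2   (calcium)
  0.9x1 + 24.1x2 + 0.6x3 + 2.9x4 + 2.7x5 ≥ 14.1   (phosphorus)
  11.8x1 + 12.9x2 + 10.9x3 + 12.1x4 + 8.1x5 ≥ 18   (metabolisable energy)
  x1, x2, x3, x4, x5 ≥ 0.
The minimum-cost mix takes nothing from cassava meal, molasses, sorghum, alfalfa meal — only fish meal. The lysine requirement is met with equality.
That vertex is x2 = 1.753.
Objective = 2.7·1.753 = 4.7331.

$4.73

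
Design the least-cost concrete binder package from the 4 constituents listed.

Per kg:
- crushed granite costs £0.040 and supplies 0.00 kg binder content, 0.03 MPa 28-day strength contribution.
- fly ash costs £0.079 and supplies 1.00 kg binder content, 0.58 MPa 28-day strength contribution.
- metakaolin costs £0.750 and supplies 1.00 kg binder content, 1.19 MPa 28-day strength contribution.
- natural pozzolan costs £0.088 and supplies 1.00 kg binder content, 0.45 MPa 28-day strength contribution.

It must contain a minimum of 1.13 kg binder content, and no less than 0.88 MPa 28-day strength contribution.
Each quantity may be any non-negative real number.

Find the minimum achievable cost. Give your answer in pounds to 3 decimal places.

£0.120

Let x1 = kg of crushed granite, x2 = kg of fly ash, x3 = kg of metakaolin, x4 = kg of natural pozzolan.
min 0.04x1 + 0.079x2 + 0.75x3 + 0.088x4 with:
  1x2 + 1x3 + 1x4 ≥ 1.13   (binder content)
  0.03x1 + 0.58x2 + 1.19x3 + 0.45x4 ≥ 0.88   (28-day strength contribution)
  x1, x2, x3, x4 ≥ 0.
The cheapest feasible vertex uses only fly ash; crushed granite, metakaolin, natural pozzolan are not used. There the 28-day strength contribution constraint is tight.
Optimal quantities: fly ash = 1.517 kg.
Total cost: 0.079·1.517 = 0.11984.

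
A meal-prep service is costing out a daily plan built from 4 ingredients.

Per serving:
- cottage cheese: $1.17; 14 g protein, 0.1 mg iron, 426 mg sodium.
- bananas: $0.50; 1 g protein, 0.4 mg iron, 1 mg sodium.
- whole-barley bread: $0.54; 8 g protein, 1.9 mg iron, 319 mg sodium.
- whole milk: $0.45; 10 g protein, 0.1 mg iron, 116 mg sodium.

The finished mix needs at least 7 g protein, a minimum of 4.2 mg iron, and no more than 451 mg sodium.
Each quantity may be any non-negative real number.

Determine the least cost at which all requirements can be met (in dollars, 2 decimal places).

$2.68

Let x1 = servings of cottage cheese, x2 = servings of bananas, x3 = servings of whole-barley bread, x4 = servings of whole milk.
Minimise 1.17x1 + 0.5x2 + 0.54x3 + 0.45x4 subject to:
  14x1 + 1x2 + 8x3 + 10x4 ≥ 7   (protein)
  0.1x1 + 0.4x2 + 1.9x3 + 0.1x4 ≥ 4.2   (iron)
  426x1 + 1x2 + 319x3 + 116x4 ≤ 451   (sodium)
  x1, x2, x3, x4 ≥ 0.
The cheapest feasible vertex uses only bananas, whole-barley bread; cottage cheese, whole milk are not used. There the iron and sodium constraints are tight.
Optimal quantities: bananas = 3.842 servings, whole-barley bread = 1.402 servings.
Total cost: 0.5·3.842 + 0.54·1.402 = 2.6781.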